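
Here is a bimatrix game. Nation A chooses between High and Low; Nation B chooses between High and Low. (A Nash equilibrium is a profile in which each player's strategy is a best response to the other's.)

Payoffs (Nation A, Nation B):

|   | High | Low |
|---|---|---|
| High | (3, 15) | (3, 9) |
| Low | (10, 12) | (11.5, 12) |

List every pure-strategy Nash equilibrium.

(High, High): Nation A prefers Low (10 > 3) — not an equilibrium.
(High, Low): Nation A prefers Low (11.5 > 3); Nation B prefers High (15 > 9) — not an equilibrium.
(Low, High): Nation A gets 10 ≥ 3 from High, and Nation B gets 12 ≥ 12 from Low — Nash equilibrium.
(Low, Low): Nation A gets 11.5 ≥ 3 from High, and Nation B gets 12 ≥ 12 from High — Nash equilibrium.

(Low, High) and (Low, Low)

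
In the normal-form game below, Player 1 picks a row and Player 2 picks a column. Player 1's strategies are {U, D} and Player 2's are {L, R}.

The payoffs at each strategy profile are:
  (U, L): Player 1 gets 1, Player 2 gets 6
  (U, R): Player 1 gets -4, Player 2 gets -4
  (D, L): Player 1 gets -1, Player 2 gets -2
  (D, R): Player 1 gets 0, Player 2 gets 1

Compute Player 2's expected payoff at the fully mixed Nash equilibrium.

-2/13

First find p, the probability Player 1 plays U, from Player 2's indifference between L and R: 6p − 2(1−p) = −4p + (1−p), giving p = 3/13.
Since Player 2 is indifferent in equilibrium, Player 2's expected payoff equals the payoff from either column against (3/13, 10/13). Using L: 6(3/13) − 2(10/13) = -2/13.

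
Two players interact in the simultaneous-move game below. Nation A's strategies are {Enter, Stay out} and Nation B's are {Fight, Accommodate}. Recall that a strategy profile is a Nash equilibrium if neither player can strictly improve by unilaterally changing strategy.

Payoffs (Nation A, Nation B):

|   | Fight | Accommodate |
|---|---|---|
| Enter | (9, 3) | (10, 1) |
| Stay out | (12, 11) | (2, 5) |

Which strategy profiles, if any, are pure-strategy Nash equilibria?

(Enter, Fight): Nation A prefers Stay out (12 > 9) — not an equilibrium.
(Enter, Accommodate): Nation B prefers Fight (3 > 1) — not an equilibrium.
(Stay out, Fight): Nation A gets 12 ≥ 9 from Enter, and Nation B gets 11 ≥ 5 from Accommodate — Nash equilibrium.
(Stay out, Accommodate): Nation A prefers Enter (10 > 2); Nation B prefers Fight (11 > 5) — not an equilibrium.

(Stay out, Fight)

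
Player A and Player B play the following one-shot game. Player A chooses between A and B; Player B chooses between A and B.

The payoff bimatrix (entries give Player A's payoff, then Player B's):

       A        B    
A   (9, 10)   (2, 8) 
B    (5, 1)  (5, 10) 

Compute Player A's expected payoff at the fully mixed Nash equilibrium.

5

First find y, the probability Player B plays A, from Player A's indifference between A and B: 9y + 2(1−y) = 5y + 5(1−y), giving y = 3/7.
Since Player A is indifferent in equilibrium, Player A's expected payoff equals the payoff from either row against (3/7, 4/7). Using A: 9(3/7) + 2(4/7) = 5.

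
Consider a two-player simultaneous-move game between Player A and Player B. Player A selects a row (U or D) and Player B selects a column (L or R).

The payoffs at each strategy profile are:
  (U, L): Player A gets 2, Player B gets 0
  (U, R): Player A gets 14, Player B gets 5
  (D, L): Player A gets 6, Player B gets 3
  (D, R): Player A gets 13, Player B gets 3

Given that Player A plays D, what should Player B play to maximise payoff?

Against D, Player B earns 3 from L and 3 from R.
So either strategy is a best response.

either — both L and R are best responses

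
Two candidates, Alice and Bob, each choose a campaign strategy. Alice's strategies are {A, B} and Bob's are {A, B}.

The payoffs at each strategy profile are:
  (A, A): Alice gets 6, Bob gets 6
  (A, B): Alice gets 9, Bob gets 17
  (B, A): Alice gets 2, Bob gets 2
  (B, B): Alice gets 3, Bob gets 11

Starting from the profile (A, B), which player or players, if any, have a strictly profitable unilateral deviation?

Alice at (A, B) earns 9; deviating to B yields 3 — not better.
Bob earns 17; deviating to A yields 6 — not better.
Neither player can strictly improve; the profile is a Nash equilibrium.

Neither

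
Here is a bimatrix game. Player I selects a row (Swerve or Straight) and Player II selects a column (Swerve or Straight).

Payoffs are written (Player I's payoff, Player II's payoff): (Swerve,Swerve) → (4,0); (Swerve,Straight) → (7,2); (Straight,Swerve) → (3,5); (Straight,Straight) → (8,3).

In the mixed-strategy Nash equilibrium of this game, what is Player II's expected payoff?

5/2

First find p, the probability Player I plays Swerve, from Player II's indifference between Swerve and Straight: 5(1−p) = 2p + 3(1−p), giving p = 1/2.
Since Player II is indifferent in equilibrium, Player II's expected payoff equals the payoff from either column against (1/2, 1/2). Using Swerve: 5(1/2) = 5/2.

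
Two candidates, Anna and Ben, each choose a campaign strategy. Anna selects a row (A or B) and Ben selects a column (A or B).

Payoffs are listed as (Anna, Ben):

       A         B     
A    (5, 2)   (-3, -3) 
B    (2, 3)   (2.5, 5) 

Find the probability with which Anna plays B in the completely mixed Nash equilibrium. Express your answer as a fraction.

Let x be the probability that Anna plays A. In a completely mixed equilibrium, Ben must be indifferent between A and B.
Ben's expected payoff from A is 2x + 3(1−x); from B it is −3x + 5(1−x).
Setting these equal: −x + 3 = −8x + 5, so x = 2/7.
Therefore Anna plays B with probability 1 − 2/7 = 5/7.

5/7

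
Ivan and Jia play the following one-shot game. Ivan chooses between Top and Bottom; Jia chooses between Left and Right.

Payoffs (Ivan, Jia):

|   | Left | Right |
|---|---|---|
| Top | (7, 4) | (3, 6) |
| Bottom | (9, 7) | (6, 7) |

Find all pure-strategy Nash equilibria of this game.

(Bottom, Left) and (Bottom, Right)

(Top, Left): Ivan prefers Bottom (9 > 7); Jia prefers Right (6 > 4) — not an equilibrium.
(Top, Right): Ivan prefers Bottom (6 > 3) — not an equilibrium.
(Bottom, Left): Ivan gets 9 ≥ 7 from Top, and Jia gets 7 ≥ 7 from Right — Nash equilibrium.
(Bottom, Right): Ivan gets 6 ≥ 3 from Top, and Jia gets 7 ≥ 7 from Left — Nash equilibrium.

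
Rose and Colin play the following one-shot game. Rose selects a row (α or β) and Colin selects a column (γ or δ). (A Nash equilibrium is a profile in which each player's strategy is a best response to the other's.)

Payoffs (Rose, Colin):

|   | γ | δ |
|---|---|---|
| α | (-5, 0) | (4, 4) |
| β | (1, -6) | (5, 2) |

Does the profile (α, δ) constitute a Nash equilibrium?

At (α, δ), Rose earns 4; switching to β would give 5, so Rose would deviate.
Colin earns 4; switching to γ would give 0, so Colin has no profitable deviation.
Since at least one player can profitably deviate, this is not a Nash equilibrium.

No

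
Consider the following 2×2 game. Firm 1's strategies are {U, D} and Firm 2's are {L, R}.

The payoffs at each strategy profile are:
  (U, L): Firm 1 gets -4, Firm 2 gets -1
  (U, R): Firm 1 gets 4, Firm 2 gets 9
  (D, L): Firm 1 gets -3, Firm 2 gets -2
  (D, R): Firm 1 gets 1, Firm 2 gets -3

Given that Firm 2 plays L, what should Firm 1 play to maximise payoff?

Against L, Firm 1 earns -4 from U and -3 from D.
So D is the best response.

D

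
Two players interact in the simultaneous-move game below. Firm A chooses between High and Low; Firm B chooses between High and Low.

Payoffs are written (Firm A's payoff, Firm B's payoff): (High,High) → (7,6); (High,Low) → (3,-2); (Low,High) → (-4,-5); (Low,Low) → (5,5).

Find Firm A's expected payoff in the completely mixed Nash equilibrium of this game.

First find q, the probability Firm B plays High, from Firm A's indifference between High and Low: 7q + 3(1−q) = −4q + 5(1−q), giving q = 2/13.
Since Firm A is indifferent in equilibrium, Firm A's expected payoff equals the payoff from either row against (2/13, 11/13). Using High: 7(2/13) + 3(11/13) = 47/13.

47/13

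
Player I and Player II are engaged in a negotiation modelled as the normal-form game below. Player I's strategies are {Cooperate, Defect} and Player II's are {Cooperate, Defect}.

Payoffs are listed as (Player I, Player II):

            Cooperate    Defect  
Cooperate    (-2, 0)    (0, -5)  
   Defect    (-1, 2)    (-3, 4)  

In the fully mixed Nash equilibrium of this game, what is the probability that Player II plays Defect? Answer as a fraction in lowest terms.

1/4

Let y be the probability that Player II plays Cooperate. In a completely mixed equilibrium, Player I must be indifferent between Cooperate and Defect.
Player I's expected payoff from Cooperate is −2y; from Defect it is −y − 3(1−y).
Setting these equal: −2y = 2y − 3, so y = 3/4.
Therefore Player II plays Defect with probability 1 − 3/4 = 1/4.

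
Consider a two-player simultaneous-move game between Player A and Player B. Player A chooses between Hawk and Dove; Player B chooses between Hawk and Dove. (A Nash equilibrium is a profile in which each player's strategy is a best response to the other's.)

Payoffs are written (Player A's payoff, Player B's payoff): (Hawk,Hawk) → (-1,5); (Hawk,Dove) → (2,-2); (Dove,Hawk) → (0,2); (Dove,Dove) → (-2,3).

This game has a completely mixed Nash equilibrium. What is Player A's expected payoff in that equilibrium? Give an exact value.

First find q, the probability Player B plays Hawk, from Player A's indifference between Hawk and Dove: −q + 2(1−q) = −2(1−q), giving q = 4/5.
Since Player A is indifferent in equilibrium, Player A's expected payoff equals the payoff from either row against (4/5, 1/5). Using Hawk: −(4/5) + 2(1/5) = -2/5.

-2/5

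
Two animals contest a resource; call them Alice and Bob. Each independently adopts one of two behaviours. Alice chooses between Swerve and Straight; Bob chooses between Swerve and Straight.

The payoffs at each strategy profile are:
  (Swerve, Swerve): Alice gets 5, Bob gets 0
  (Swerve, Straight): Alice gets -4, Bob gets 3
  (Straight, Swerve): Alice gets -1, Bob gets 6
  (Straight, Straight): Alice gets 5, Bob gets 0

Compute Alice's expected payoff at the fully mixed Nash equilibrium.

7/5

First find q, the probability Bob plays Swerve, from Alice's indifference between Swerve and Straight: 5q − 4(1−q) = −q + 5(1−q), giving q = 3/5.
Since Alice is indifferent in equilibrium, Alice's expected payoff equals the payoff from either row against (3/5, 2/5). Using Swerve: 5(3/5) − 4(2/5) = 7/5.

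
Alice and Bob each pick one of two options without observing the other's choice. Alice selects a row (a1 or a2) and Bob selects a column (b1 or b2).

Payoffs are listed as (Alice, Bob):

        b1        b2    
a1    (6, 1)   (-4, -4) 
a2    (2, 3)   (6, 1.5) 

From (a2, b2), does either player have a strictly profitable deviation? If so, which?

Alice at (a2, b2) earns 6; deviating to a1 yields -4 — not better.
Bob earns 1.5; deviating to b1 yields 3 — a strict improvement.
Only Bob has a strictly profitable deviation.

Bob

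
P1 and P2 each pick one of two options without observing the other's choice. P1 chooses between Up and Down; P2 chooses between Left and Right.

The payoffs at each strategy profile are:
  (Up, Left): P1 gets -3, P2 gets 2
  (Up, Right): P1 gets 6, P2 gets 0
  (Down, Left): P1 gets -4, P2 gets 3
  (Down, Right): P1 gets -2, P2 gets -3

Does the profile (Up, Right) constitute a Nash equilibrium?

No

At (Up, Right), P1 earns 6; switching to Down would give -2, so P1 has no profitable deviation.
P2 earns 0; switching to Left would give 2, so P2 would deviate.
Since at least one player can profitably deviate, this is not a Nash equilibrium.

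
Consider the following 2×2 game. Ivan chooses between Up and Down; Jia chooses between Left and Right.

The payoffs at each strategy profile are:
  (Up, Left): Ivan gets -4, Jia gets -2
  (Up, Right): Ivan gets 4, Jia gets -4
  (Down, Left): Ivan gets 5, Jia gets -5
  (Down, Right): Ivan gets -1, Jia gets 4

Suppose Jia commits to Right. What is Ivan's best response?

Up

Against Right, Ivan earns 4 from Up and -1 from Down.
So Up is the best response.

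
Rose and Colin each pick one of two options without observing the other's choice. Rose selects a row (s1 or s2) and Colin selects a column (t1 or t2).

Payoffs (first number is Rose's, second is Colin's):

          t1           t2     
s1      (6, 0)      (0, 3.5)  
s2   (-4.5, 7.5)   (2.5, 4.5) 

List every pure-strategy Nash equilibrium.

none

(s1, t1): Colin prefers t2 (3.5 > 0) — not an equilibrium.
(s1, t2): Rose prefers s2 (2.5 > 0) — not an equilibrium.
(s2, t1): Rose prefers s1 (6 > -4.5) — not an equilibrium.
(s2, t2): Colin prefers t1 (7.5 > 4.5) — not an equilibrium.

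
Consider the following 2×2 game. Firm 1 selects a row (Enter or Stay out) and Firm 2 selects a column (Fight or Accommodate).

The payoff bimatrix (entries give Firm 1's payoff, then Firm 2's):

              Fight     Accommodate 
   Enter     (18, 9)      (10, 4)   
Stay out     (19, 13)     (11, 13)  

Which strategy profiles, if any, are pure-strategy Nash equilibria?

(Enter, Fight): Firm 1 prefers Stay out (19 > 18) — not an equilibrium.
(Enter, Accommodate): Firm 1 prefers Stay out (11 > 10); Firm 2 prefers Fight (9 > 4) — not an equilibrium.
(Stay out, Fight): Firm 1 gets 19 ≥ 18 from Enter, and Firm 2 gets 13 ≥ 13 from Accommodate — Nash equilibrium.
(Stay out, Accommodate): Firm 1 gets 11 ≥ 10 from Enter, and Firm 2 gets 13 ≥ 13 from Fight — Nash equilibrium.

(Stay out, Fight) and (Stay out, Accommodate)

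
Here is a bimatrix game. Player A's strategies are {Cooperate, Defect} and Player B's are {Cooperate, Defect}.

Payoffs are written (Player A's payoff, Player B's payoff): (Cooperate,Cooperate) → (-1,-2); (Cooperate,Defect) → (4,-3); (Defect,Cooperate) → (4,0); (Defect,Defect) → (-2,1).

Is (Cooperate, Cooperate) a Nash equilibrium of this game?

At (Cooperate, Cooperate), Player A earns -1; switching to Defect would give 4, so Player A would deviate.
Player B earns -2; switching to Defect would give -3, so Player B has no profitable deviation.
Since at least one player can profitably deviate, this is not a Nash equilibrium.

No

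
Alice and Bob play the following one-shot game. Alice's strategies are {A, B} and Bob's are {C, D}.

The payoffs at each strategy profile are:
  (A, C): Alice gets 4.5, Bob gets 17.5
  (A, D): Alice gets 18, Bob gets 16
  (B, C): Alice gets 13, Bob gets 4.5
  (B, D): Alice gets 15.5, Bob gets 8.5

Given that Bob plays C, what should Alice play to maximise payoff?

B

Against C, Alice earns 4.5 from A and 13 from B.
So B is the best response.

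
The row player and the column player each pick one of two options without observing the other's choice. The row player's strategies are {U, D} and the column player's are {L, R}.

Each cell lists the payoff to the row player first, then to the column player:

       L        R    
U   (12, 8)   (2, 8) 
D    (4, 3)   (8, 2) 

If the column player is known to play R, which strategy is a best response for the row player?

D

Against R, the row player earns 2 from U and 8 from D.
So D is the best response.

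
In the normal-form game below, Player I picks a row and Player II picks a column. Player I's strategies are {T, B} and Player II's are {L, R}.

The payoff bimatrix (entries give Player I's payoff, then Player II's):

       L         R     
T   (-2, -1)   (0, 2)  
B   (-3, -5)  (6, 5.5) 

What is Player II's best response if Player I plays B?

Against B, Player II earns -5 from L and 5.5 from R.
So R is the best response.

R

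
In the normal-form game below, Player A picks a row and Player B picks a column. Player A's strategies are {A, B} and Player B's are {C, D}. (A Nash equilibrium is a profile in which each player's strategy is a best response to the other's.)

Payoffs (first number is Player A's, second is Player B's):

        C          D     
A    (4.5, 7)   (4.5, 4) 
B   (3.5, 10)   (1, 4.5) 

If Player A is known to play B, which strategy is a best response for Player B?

Against B, Player B earns 10 from C and 4.5 from D.
So C is the best response.

C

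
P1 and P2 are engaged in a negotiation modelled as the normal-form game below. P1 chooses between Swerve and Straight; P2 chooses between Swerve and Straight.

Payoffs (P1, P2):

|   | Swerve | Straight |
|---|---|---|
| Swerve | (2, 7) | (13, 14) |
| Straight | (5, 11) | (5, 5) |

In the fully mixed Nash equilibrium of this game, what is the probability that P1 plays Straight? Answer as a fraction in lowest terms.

Let p be the probability that P1 plays Swerve. In a completely mixed equilibrium, P2 must be indifferent between Swerve and Straight.
P2's expected payoff from Swerve is 7p + 11(1−p); from Straight it is 14p + 5(1−p).
Setting these equal: −4p + 11 = 9p + 5, so p = 6/13.
Therefore P1 plays Straight with probability 1 − 6/13 = 7/13.

7/13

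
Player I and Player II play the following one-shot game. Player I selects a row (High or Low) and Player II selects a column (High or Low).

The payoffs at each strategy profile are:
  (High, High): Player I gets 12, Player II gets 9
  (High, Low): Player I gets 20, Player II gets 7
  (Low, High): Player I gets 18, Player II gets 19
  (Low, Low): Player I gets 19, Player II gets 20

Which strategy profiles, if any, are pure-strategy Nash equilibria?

none

(High, High): Player I prefers Low (18 > 12) — not an equilibrium.
(High, Low): Player II prefers High (9 > 7) — not an equilibrium.
(Low, High): Player II prefers Low (20 > 19) — not an equilibrium.
(Low, Low): Player I prefers High (20 > 19) — not an equilibrium.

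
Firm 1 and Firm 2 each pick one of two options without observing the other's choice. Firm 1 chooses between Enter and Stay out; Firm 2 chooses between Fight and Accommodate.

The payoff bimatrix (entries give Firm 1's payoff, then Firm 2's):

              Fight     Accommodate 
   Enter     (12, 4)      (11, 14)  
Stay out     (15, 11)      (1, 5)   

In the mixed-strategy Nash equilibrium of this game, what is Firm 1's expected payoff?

First find y, the probability Firm 2 plays Fight, from Firm 1's indifference between Enter and Stay out: 12y + 11(1−y) = 15y + (1−y), giving y = 10/13.
Since Firm 1 is indifferent in equilibrium, Firm 1's expected payoff equals the payoff from either row against (10/13, 3/13). Using Enter: 12(10/13) + 11(3/13) = 153/13.

153/13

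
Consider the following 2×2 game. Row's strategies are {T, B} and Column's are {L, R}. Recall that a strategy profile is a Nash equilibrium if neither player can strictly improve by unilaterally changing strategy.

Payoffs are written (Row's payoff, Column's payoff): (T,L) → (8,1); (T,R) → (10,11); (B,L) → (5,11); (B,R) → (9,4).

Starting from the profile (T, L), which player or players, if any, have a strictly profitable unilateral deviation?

Column

Row at (T, L) earns 8; deviating to B yields 5 — not better.
Column earns 1; deviating to R yields 11 — a strict improvement.
Only Column has a strictly profitable deviation.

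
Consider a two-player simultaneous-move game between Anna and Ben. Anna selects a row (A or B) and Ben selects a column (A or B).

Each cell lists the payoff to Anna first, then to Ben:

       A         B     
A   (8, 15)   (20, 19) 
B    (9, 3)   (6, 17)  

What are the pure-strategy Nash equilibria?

(A, A): Anna prefers B (9 > 8); Ben prefers B (19 > 15) — not an equilibrium.
(A, B): Anna gets 20 ≥ 6 from B, and Ben gets 19 ≥ 15 from A — Nash equilibrium.
(B, A): Ben prefers B (17 > 3) — not an equilibrium.
(B, B): Anna prefers A (20 > 6) — not an equilibrium.

(A, B)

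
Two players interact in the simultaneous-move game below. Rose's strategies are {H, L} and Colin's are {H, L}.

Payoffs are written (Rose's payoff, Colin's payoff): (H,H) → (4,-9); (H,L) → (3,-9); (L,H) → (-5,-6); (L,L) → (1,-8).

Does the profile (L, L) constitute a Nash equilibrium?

At (L, L), Rose earns 1; switching to H would give 3, so Rose would deviate.
Colin earns -8; switching to H would give -6, so Colin would deviate.
Since at least one player can profitably deviate, this is not a Nash equilibrium.

No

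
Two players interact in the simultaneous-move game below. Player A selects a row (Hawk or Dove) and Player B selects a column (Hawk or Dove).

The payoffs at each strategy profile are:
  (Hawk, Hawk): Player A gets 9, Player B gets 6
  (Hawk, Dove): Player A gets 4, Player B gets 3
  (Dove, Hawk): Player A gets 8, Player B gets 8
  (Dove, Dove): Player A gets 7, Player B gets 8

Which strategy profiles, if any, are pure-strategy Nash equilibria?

(Hawk, Hawk) and (Dove, Dove)

(Hawk, Hawk): Player A gets 9 ≥ 8 from Dove, and Player B gets 6 ≥ 3 from Dove — Nash equilibrium.
(Hawk, Dove): Player A prefers Dove (7 > 4); Player B prefers Hawk (6 > 3) — not an equilibrium.
(Dove, Hawk): Player A prefers Hawk (9 > 8) — not an equilibrium.
(Dove, Dove): Player A gets 7 ≥ 4 from Hawk, and Player B gets 8 ≥ 8 from Hawk — Nash equilibrium.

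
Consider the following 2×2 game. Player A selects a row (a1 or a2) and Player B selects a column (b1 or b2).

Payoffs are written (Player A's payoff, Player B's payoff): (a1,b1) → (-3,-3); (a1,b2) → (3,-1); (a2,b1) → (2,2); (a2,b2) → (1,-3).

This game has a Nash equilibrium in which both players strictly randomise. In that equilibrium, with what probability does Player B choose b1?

2/7

Let c be the probability that Player B plays b1. In a completely mixed equilibrium, Player A must be indifferent between a1 and a2.
Player A's expected payoff from a1 is −3c + 3(1−c); from a2 it is 2c + (1−c).
Setting these equal: −6c + 3 = c + 1, so c = 2/7.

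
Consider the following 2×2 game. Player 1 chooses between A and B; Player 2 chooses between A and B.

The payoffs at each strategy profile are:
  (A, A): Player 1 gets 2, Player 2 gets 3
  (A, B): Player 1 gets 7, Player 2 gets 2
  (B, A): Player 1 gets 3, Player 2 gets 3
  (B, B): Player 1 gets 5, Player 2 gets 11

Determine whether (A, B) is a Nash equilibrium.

No

At (A, B), Player 1 earns 7; switching to B would give 5, so Player 1 has no profitable deviation.
Player 2 earns 2; switching to A would give 3, so Player 2 would deviate.
Since at least one player can profitably deviate, this is not a Nash equilibrium.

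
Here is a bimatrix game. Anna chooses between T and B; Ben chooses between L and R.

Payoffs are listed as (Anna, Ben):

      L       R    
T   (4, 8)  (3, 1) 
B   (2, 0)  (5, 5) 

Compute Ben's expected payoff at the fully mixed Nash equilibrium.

First find x, the probability Anna plays T, from Ben's indifference between L and R: 8x = x + 5(1−x), giving x = 5/12.
Since Ben is indifferent in equilibrium, Ben's expected payoff equals the payoff from either column against (5/12, 7/12). Using L: 8(5/12) = 10/3.

10/3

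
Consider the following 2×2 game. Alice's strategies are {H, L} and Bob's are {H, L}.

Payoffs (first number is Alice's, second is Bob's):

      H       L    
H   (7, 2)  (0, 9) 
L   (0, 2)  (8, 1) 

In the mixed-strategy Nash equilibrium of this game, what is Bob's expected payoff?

First find x, the probability Alice plays H, from Bob's indifference between H and L: 2x + 2(1−x) = 9x + (1−x), giving x = 1/8.
Since Bob is indifferent in equilibrium, Bob's expected payoff equals the payoff from either column against (1/8, 7/8). Using H: 2(1/8) + 2(7/8) = 2.

2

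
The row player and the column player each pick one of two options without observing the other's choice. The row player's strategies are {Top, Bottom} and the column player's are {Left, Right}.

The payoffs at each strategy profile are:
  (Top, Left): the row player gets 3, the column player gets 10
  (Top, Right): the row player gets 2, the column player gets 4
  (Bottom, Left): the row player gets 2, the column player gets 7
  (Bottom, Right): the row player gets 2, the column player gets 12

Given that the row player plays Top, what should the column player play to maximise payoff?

Against Top, the column player earns 10 from Left and 4 from Right.
So Left is the best response.

Left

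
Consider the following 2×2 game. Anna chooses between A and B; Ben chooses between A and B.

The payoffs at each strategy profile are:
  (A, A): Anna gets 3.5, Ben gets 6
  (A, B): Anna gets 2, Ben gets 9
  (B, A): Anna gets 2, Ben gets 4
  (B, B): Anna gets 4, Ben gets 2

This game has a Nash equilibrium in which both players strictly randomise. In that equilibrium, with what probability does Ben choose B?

Let q be the probability that Ben plays A. In a completely mixed equilibrium, Anna must be indifferent between A and B.
Anna's expected payoff from A is 3.5q + 2(1−q); from B it is 2q + 4(1−q).
Setting these equal: 1.5q + 2 = −2q + 4, so q = 4/7.
Therefore Ben plays B with probability 1 − 4/7 = 3/7.

3/7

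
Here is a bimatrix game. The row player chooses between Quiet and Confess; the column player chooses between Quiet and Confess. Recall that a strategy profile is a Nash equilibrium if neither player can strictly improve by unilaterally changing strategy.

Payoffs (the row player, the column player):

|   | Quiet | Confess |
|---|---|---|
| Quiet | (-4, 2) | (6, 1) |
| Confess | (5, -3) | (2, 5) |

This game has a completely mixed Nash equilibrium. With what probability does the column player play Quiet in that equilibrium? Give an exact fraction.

4/13

Let y be the probability that the column player plays Quiet. In a completely mixed equilibrium, the row player must be indifferent between Quiet and Confess.
The row player's expected payoff from Quiet is −4y + 6(1−y); from Confess it is 5y + 2(1−y).
Setting these equal: −10y + 6 = 3y + 2, so y = 4/13.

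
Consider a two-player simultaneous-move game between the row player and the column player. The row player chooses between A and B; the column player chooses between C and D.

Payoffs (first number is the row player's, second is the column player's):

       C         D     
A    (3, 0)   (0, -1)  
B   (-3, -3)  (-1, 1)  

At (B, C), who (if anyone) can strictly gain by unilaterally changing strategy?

The row player at (B, C) earns -3; deviating to A yields 3 — a strict improvement.
The column player earns -3; deviating to D yields 1 — a strict improvement.
Both the row player and the column player have strictly profitable deviations.

Both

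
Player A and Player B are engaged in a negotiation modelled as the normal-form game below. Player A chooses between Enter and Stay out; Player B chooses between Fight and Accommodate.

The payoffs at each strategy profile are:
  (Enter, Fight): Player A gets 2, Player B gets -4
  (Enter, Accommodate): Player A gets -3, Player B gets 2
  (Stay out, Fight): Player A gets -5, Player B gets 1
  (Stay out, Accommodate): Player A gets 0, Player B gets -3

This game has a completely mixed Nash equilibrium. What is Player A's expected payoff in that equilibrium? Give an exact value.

-3/2

First find y, the probability Player B plays Fight, from Player A's indifference between Enter and Stay out: 2y − 3(1−y) = −5y, giving y = 3/10.
Since Player A is indifferent in equilibrium, Player A's expected payoff equals the payoff from either row against (3/10, 7/10). Using Enter: 2(3/10) − 3(7/10) = -3/2.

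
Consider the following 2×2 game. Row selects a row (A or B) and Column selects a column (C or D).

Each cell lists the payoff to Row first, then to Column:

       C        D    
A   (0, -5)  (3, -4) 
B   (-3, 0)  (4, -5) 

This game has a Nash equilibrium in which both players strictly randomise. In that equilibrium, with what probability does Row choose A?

5/6

Let p be the probability that Row plays A. In a completely mixed equilibrium, Column must be indifferent between C and D.
Column's expected payoff from C is −5p; from D it is −4p − 5(1−p).
Setting these equal: −5p = p − 5, so p = 5/6.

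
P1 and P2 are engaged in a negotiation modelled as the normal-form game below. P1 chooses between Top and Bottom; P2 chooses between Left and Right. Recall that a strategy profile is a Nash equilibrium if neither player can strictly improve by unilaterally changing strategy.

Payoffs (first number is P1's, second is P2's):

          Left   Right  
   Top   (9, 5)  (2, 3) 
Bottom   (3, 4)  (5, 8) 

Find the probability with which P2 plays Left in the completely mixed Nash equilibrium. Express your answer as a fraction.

Let c be the probability that P2 plays Left. In a completely mixed equilibrium, P1 must be indifferent between Top and Bottom.
P1's expected payoff from Top is 9c + 2(1−c); from Bottom it is 3c + 5(1−c).
Setting these equal: 7c + 2 = −2c + 5, so c = 1/3.

1/3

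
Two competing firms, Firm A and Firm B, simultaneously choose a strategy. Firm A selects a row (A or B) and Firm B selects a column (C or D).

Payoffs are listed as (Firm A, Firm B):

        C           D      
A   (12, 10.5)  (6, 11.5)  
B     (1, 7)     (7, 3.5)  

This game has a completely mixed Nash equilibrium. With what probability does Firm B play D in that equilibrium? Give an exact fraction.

11/12

Let y be the probability that Firm B plays C. In a completely mixed equilibrium, Firm A must be indifferent between A and B.
Firm A's expected payoff from A is 12y + 6(1−y); from B it is y + 7(1−y).
Setting these equal: 6y + 6 = −6y + 7, so y = 1/12.
Therefore Firm B plays D with probability 1 − 1/12 = 11/12.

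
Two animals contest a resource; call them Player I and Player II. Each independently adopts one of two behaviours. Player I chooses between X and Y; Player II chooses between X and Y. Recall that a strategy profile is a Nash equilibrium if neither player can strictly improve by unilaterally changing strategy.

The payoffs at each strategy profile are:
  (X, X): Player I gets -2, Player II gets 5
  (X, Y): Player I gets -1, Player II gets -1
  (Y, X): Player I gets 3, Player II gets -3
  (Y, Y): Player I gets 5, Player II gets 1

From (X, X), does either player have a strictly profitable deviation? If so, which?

Player I

Player I at (X, X) earns -2; deviating to Y yields 3 — a strict improvement.
Player II earns 5; deviating to Y yields -1 — not better.
Only Player I has a strictly profitable deviation.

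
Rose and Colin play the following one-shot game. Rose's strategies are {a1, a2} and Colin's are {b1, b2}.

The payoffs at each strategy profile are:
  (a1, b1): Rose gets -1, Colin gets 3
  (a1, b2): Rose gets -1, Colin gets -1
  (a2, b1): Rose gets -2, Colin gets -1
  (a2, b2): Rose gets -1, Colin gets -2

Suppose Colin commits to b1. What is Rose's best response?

a1

Against b1, Rose earns -1 from a1 and -2 from a2.
So a1 is the best response.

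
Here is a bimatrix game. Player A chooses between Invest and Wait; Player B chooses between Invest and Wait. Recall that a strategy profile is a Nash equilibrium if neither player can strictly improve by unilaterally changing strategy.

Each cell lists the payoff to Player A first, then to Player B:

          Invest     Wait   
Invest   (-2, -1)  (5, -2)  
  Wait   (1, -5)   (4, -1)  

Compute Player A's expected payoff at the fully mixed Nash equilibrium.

First find y, the probability Player B plays Invest, from Player A's indifference between Invest and Wait: −2y + 5(1−y) = y + 4(1−y), giving y = 1/4.
Since Player A is indifferent in equilibrium, Player A's expected payoff equals the payoff from either row against (1/4, 3/4). Using Invest: −2(1/4) + 5(3/4) = 13/4.

13/4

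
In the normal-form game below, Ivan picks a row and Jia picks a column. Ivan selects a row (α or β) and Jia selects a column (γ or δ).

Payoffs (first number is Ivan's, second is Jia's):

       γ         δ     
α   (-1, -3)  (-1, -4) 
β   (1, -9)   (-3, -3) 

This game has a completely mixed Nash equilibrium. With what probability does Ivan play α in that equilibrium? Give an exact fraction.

Let p be the probability that Ivan plays α. In a completely mixed equilibrium, Jia must be indifferent between γ and δ.
Jia's expected payoff from γ is −3p − 9(1−p); from δ it is −4p − 3(1−p).
Setting these equal: 6p − 9 = −p − 3, so p = 6/7.

6/7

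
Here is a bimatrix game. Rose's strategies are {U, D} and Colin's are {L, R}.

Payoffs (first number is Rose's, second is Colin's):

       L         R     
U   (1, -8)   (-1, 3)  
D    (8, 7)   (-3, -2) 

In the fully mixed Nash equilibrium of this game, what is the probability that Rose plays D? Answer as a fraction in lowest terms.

11/20

Let p be the probability that Rose plays U. In a completely mixed equilibrium, Colin must be indifferent between L and R.
Colin's expected payoff from L is −8p + 7(1−p); from R it is 3p − 2(1−p).
Setting these equal: −15p + 7 = 5p − 2, so p = 9/20.
Therefore Rose plays D with probability 1 − 9/20 = 11/20.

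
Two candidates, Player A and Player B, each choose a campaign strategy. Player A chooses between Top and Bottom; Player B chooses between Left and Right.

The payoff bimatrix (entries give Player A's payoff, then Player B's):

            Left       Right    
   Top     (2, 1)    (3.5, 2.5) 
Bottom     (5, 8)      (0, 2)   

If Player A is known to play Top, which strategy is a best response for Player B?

Right

Against Top, Player B earns 1 from Left and 2.5 from Right.
So Right is the best response.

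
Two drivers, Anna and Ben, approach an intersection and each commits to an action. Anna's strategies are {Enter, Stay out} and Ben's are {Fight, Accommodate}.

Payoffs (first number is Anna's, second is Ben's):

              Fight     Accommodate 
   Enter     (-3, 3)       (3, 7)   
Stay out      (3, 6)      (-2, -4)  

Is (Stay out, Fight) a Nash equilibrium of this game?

Yes

At (Stay out, Fight), Anna earns 3; switching to Enter would give -3, so Anna has no profitable deviation.
Ben earns 6; switching to Accommodate would give -4, so Ben has no profitable deviation.
Neither player can gain by a unilateral deviation, so this profile is a Nash equilibrium.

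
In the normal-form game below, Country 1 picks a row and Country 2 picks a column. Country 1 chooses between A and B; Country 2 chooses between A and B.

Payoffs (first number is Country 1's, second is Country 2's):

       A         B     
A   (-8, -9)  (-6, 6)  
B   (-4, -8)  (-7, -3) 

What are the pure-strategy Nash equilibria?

(A, A): Country 1 prefers B (-4 > -8); Country 2 prefers B (6 > -9) — not an equilibrium.
(A, B): Country 1 gets -6 ≥ -7 from B, and Country 2 gets 6 ≥ -9 from A — Nash equilibrium.
(B, A): Country 2 prefers B (-3 > -8) — not an equilibrium.
(B, B): Country 1 prefers A (-6 > -7) — not an equilibrium.

(A, B)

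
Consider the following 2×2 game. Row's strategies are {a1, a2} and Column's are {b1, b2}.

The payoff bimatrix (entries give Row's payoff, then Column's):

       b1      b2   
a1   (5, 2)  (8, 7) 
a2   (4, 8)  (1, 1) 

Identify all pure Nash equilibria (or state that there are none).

(a1, b1): Column prefers b2 (7 > 2) — not an equilibrium.
(a1, b2): Row gets 8 ≥ 1 from a2, and Column gets 7 ≥ 2 from b1 — Nash equilibrium.
(a2, b1): Row prefers a1 (5 > 4) — not an equilibrium.
(a2, b2): Row prefers a1 (8 > 1); Column prefers b1 (8 > 1) — not an equilibrium.

(a1, b2)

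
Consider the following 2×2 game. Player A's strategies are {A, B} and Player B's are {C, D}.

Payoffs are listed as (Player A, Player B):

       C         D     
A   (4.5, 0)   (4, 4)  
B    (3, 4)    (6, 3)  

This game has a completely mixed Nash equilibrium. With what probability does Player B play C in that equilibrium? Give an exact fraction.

Let y be the probability that Player B plays C. In a completely mixed equilibrium, Player A must be indifferent between A and B.
Player A's expected payoff from A is 4.5y + 4(1−y); from B it is 3y + 6(1−y).
Setting these equal: 0.5y + 4 = −3y + 6, so y = 4/7.

4/7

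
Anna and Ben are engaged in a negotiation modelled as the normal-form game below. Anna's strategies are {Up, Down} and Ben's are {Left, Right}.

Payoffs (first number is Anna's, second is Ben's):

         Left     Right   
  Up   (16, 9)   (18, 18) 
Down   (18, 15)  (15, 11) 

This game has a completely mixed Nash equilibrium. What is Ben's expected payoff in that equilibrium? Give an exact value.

First find x, the probability Anna plays Up, from Ben's indifference between Left and Right: 9x + 15(1−x) = 18x + 11(1−x), giving x = 4/13.
Since Ben is indifferent in equilibrium, Ben's expected payoff equals the payoff from either column against (4/13, 9/13). Using Left: 9(4/13) + 15(9/13) = 171/13.

171/13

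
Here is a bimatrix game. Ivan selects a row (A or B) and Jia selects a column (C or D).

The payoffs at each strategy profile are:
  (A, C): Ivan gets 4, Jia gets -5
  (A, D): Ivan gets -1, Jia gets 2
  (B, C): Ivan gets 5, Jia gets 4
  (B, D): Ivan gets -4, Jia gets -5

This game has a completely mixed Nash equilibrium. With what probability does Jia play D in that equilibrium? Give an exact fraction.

Let q be the probability that Jia plays C. In a completely mixed equilibrium, Ivan must be indifferent between A and B.
Ivan's expected payoff from A is 4q − (1−q); from B it is 5q − 4(1−q).
Setting these equal: 5q − 1 = 9q − 4, so q = 3/4.
Therefore Jia plays D with probability 1 − 3/4 = 1/4.

1/4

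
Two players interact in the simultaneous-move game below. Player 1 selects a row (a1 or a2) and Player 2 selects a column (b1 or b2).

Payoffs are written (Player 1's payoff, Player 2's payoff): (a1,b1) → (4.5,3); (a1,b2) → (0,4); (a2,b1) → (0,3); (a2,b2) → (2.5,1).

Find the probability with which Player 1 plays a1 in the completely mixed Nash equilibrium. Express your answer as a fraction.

Let r be the probability that Player 1 plays a1. In a completely mixed equilibrium, Player 2 must be indifferent between b1 and b2.
Player 2's expected payoff from b1 is 3r + 3(1−r); from b2 it is 4r + (1−r).
Setting these equal: 3 = 3r + 1, so r = 2/3.

2/3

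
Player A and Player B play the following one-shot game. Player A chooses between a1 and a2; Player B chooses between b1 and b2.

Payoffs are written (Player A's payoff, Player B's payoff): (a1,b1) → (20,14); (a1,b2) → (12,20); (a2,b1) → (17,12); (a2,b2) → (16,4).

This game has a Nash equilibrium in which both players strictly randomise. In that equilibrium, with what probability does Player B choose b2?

3/7

Let y be the probability that Player B plays b1. In a completely mixed equilibrium, Player A must be indifferent between a1 and a2.
Player A's expected payoff from a1 is 20y + 12(1−y); from a2 it is 17y + 16(1−y).
Setting these equal: 8y + 12 = y + 16, so y = 4/7.
Therefore Player B plays b2 with probability 1 − 4/7 = 3/7.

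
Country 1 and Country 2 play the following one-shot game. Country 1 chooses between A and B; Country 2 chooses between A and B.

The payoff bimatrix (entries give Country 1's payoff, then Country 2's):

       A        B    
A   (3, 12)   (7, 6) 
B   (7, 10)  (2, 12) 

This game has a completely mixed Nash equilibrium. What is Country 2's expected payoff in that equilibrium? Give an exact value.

First find p, the probability Country 1 plays A, from Country 2's indifference between A and B: 12p + 10(1−p) = 6p + 12(1−p), giving p = 1/4.
Since Country 2 is indifferent in equilibrium, Country 2's expected payoff equals the payoff from either column against (1/4, 3/4). Using A: 12(1/4) + 10(3/4) = 21/2.

21/2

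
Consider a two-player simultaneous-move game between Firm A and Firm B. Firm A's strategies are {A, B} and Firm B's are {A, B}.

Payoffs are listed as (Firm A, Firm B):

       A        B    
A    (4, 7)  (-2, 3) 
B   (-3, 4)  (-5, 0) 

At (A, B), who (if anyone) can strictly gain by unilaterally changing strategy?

Firm A at (A, B) earns -2; deviating to B yields -5 — not better.
Firm B earns 3; deviating to A yields 7 — a strict improvement.
Only Firm B has a strictly profitable deviation.

Firm B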